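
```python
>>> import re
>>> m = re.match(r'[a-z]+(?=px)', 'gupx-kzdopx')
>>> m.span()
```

Because the assertion is zero-width, the text it checks is not consumed and won't appear in the result.
`re.match` won't scan ahead — the pattern has to work from the very first character.
The match spans [0:2] → 'gu'.

(0, 2)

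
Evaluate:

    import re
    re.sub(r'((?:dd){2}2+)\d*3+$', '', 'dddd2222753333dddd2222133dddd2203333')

Each match is replaced by ''.

'dddd2222753333dddd2222133'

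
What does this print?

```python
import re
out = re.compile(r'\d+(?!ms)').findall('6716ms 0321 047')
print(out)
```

['671', '0321', '047']

Because the assertion is negative and zero-width, positions next to the forbidden text are skipped.
Scanning left to right: at [0:3] → '671'; at [7:11] → '0321'; at [12:15] → '047'.
With no groups in the pattern, `findall` gives back each whole match — 3 here.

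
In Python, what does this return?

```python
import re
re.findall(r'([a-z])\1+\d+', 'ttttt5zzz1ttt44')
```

['t', 'z', 't']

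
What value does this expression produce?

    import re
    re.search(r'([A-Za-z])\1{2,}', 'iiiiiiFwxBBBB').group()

`\1` has to match the exact text group 1 already captured.
The match spans [0:6] → 'iiiiii'.

'iiiiii'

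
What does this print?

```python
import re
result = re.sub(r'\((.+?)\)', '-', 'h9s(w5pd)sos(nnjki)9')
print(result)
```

h9s-sos-9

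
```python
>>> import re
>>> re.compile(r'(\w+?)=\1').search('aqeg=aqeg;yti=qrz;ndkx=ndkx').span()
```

A backreference is literal: `\1` must see the identical characters the first group matched.
`search` walks the string left to right and returns the first match it finds.
The match spans [0:9] → 'aqeg=aqeg'.
Captured: group 1 = 'aqeg'.

(0, 9)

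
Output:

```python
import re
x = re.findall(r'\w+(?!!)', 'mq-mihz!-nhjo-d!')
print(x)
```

['mq', 'mih', 'nhjo']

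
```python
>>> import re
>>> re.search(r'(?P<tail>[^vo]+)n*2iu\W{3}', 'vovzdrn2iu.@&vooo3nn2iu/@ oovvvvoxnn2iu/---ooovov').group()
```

'zdrn2iu.@&'

The match spans [3:13] → 'zdrn2iu.@&'.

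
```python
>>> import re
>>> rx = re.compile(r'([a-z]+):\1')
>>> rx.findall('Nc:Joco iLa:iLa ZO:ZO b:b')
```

After group 1 captures some text, `\1` only succeeds where that same text appears again.
Walking the string: at [22:25] match 'b:b', group 1 = 'b'.
With a single group, `findall` returns only what that group captured — 1 item.

['b']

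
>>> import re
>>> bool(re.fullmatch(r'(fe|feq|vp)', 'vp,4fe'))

False

`fullmatch` succeeds only if the pattern covers the string from start to end.
Here the string isn't matched end-to-end, so the call returns None, and `bool(None)` is False.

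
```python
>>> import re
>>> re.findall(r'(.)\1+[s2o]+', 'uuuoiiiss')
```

['u', 'i']

A backreference is literal: `\1` must see the identical characters the first group matched.
Because there's exactly one group, `findall` drops the full match and keeps group 1 from each hit.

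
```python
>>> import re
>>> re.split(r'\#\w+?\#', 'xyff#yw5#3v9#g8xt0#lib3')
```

['xyff', '3v9', 'lib3']

Matches to split on: at [4:9] → '#yw5#'; at [12:19] → '#g8xt0#'.
`split` removes every match and returns the 3 fragments in between.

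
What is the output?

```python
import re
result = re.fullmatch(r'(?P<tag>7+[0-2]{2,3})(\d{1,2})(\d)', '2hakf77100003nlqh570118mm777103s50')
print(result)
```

None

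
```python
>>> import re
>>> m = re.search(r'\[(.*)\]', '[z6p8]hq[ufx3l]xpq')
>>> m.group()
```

'[z6p8]hq[ufx3l]'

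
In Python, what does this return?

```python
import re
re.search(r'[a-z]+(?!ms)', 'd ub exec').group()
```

Because the assertion is negative and zero-width, positions next to the forbidden text are skipped.
Unlike `match`, `search` isn't anchored — it looks for the pattern anywhere in the string.
The match spans [0:1] → 'd'.

'd'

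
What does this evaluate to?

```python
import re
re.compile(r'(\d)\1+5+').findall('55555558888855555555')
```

A backreference is literal: `\1` must see the identical characters the first group matched.
Matches: at [0:7] match '5555555', group 1 = '5'; at [7:20] match '8888855555555', group 1 = '8'.
One capturing group, so `findall` returns just the captured substring from each match — 2 in all.

['5', '8']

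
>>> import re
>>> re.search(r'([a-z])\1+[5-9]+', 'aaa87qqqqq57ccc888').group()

'aaa87'

`\1` has to match the exact text group 1 already captured.
The match spans [0:5] → 'aaa87'.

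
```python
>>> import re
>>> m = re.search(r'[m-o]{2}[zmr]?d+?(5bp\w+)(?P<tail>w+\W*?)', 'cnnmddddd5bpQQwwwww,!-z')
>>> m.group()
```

The match spans [1:19] → 'nnmddddd5bpQQwwwww'.

'nnmddddd5bpQQwwwww'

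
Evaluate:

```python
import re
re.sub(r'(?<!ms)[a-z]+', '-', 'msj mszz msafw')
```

'- - -'

Because the assertion is negative and zero-width, positions next to the forbidden text are skipped.
Every occurrence is swapped for '-'.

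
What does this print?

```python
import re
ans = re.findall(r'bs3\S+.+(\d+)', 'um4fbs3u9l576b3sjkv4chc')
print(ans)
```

`findall` collects group 1 from the one match (1 total).

['4']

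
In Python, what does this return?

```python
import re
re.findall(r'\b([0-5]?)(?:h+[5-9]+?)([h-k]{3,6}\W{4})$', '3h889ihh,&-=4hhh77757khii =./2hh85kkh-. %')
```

This matches a word boundary (`\b`, zero-width); then optionally a character in [0-5] (captured); then one or more of a literal 'h', then one or more of a character in [5-9] (lazy) (non-capturing group); then 3 to 6 of a character in [h-k], then exactly 4 of a non-word character (captured); then anchored at the end.
Multiple groups make `findall` return tuples — one 2-tuple for the one match.

[('2', 'kkh-. %')]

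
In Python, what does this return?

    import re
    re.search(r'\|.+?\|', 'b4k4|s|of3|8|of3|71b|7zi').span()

(4, 7)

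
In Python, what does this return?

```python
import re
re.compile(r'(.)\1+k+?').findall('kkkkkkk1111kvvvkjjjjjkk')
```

A backreference is literal: `\1` must see the identical characters the first group matched.
Matches: at [0:7] match 'kkkkkkk', group 1 = 'k'; at [7:12] match '1111k', group 1 = '1'; at [12:16] match 'vvvk', group 1 = 'v'; at [16:22] match 'jjjjjk', group 1 = 'j'.
With a single group, `findall` returns only what that group captured — 4 items.

['k', '1', 'v', 'j']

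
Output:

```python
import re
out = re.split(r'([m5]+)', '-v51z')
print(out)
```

This matches one or more of one of [m5] (captured).
Matches to split on: at [2:3] → '5'.
With a capturing group present, the delimiter's captured portion is kept in the result list.

['-v', '5', '1z']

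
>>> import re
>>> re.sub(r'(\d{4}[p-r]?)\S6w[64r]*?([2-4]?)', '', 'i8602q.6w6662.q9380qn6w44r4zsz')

'i6662.q4r4zsz'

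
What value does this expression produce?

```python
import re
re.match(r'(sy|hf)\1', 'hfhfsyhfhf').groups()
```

The backreference `\1` re-matches whatever the first group consumed, character for character.
`re.match` won't scan ahead — the pattern has to work from the very first character.
The match spans [0:4] → 'hfhf'.
Captured: group 1 = 'hf'.

('hf',)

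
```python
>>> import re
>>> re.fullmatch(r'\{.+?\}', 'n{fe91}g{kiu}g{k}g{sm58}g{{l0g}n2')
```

None

`re.fullmatch` requires the pattern to consume the entire string.
Here there's no way to consume every character, so the call returns None.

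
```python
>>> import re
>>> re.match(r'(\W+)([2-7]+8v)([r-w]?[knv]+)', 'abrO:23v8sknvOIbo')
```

None

This matches one or more of a non-word character (captured); then one or more of a character in [2-7], then the literal '8v' (captured); then optionally a character in [r-w], then one or more of one of [knv] (captured).
`re.match` won't scan ahead — the pattern has to work from the very first character.
Here position 0 doesn't satisfy it, so the call returns None.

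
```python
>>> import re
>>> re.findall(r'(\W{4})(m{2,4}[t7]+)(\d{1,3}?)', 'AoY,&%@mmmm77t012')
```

Pattern: exactly 4 of a non-word character (captured); then 2 to 4 of a literal 'm', then one or more of one of [t7] (captured); then 1 to 3 of a digit (lazy) (captured).
A non-greedy quantifier consumes as few characters as it can — just enough that the remainder of the pattern still matches from where it stops; whatever follows it matches normally.
Matches: at [3:15] match ',&%@mmmm77t0', groups = (',&%@', 'mmmm77t', '0').
With 3 capturing groups, `findall` returns a 3-tuple per match.

[(',&%@', 'mmmm77t', '0')]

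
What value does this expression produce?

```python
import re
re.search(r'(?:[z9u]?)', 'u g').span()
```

This matches optionally one of [z9u] (non-capturing group).
`re.search` tries every starting position until one works.
The match spans [0:1] → 'u'.

(0, 1)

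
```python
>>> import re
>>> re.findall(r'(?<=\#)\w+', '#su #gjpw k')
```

['su', 'gjpw']

The positive lookaround only admits positions where the adjacent text matches; those characters stay outside the span.
No capturing groups, so `findall` returns the 2 full match strings.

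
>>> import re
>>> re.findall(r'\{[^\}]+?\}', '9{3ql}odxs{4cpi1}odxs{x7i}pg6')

Matches: at [1:6] → '{3ql}'; at [10:17] → '{4cpi1}'; at [21:26] → '{x7i}'.
With no groups in the pattern, `findall` gives back each whole match — 3 here.

['{3ql}', '{4cpi1}', '{x7i}']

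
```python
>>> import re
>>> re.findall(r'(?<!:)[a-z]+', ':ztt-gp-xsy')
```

Because the assertion is negative and zero-width, positions next to the forbidden text are skipped.
Matches: at [2:4] → 'tt'; at [5:7] → 'gp'; at [8:11] → 'xsy'.
Since nothing is captured, `findall` lists the 3 matched substrings directly.

['tt', 'gp', 'xsy']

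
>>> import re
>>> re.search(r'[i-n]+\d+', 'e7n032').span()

Pattern: one or more of a character in [i-n]; then one or more of a digit.
The match spans [2:6] → 'n032'.

(2, 6)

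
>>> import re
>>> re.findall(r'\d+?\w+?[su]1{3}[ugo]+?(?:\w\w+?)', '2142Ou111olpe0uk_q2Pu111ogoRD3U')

['2142Ou111olp', '0uk_q2Pu111ogo']

Lazy quantifiers expand one character at a time until the remainder of the pattern can match.
Since nothing is captured, `findall` lists the 2 matched substrings directly.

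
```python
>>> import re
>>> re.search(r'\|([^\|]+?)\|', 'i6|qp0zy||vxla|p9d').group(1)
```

'qp0zy'

`re.search` tries every starting position until one works.
The match spans [2:9] → '|qp0zy|'.
Captured: group 1 = 'qp0zy'.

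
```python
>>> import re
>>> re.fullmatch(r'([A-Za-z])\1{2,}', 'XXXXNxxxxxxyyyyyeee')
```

The backreference `\1` re-matches whatever the first group consumed, character for character.
For `fullmatch`, every character of the input must be accounted for by the pattern.
Here the string isn't matched end-to-end, so the call returns None.

None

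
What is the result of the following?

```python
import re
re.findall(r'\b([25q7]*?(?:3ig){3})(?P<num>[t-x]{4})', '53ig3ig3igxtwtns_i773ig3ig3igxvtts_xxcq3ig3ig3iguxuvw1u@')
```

[('53ig3ig3ig', 'xtwt')]

This matches a word boundary (`\b`, zero-width); then zero or more of one of [25q7] (lazy), then the literal '3ig' repeated 3 times (captured); then exactly 4 of a character in [t-x] (captured as 'num').
2 groups means the one result is a tuple of 2 captured strings — 1 here.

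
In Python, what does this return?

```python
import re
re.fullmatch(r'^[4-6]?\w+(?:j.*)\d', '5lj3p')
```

Pattern: anchored at the start of the string; then optionally a character in [4-6], then one or more of a word character; then the literal 'j', then zero or more of any character (non-capturing group); then a digit.
For `fullmatch`, every character of the input must be accounted for by the pattern.
Here there's no way to consume every character, so the call returns None.

None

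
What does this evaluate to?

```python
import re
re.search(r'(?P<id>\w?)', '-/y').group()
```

This matches optionally a word character (captured as 'id').
`re.search` tries every starting position until one works.
The match spans [0:0] → ''.
Captured: group 1 = ''.

''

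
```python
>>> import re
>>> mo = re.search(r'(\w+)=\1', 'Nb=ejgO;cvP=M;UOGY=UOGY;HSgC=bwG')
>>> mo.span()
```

(14, 23)

The backreference `\1` re-matches whatever the first group consumed, character for character.
The match spans [14:23] → 'UOGY=UOGY'.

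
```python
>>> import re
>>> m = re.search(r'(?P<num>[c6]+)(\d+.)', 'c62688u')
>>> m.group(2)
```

'2688u'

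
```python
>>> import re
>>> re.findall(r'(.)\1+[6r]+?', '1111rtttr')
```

['1', 't']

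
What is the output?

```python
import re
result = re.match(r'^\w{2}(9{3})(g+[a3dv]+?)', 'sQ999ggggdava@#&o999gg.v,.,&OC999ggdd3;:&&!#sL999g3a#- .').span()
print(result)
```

(0, 10)

Pattern: anchored at the start of the string; then exactly 2 of a word character; then exactly 3 of a literal '9' (captured); then one or more of a literal 'g', then one or more of one of [a3dv] (lazy) (captured).
Because the quantifier is non-greedy, it stops expanding at the earliest point where the rest of the pattern can succeed.
With `match`, the pattern is implicitly anchored at the beginning.
The match spans [0:10] → 'sQ999ggggd'.
Captured: group 1 = '999', group 2 = 'ggggd'.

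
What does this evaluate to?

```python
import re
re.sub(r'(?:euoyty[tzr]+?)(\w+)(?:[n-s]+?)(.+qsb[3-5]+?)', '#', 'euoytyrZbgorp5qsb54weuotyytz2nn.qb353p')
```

'#4weuotyytz2nn.qb353p'

This matches the literal 'euo', then the literal 'yty', then one or more of one of [tzr] (lazy) (non-capturing group); then one or more of a word character (captured); then one or more of a character in [n-s] (lazy) (non-capturing group); then one or more of any character, then the literal 'qsb', then one or more of a character in [3-5] (lazy) (captured).
The `?` after the quantifier makes it lazy — it takes as little as possible before letting the rest of the pattern try.
Matches: at [0:18] → 'euoytyrZbgorp5qsb5'.
Every occurrence is swapped for '#'.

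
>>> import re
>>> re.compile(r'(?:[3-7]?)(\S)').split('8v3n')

This matches optionally a character in [3-7] (non-capturing group); then a non-whitespace character (captured).
Matches to split on: at [0:1] → '8'; at [1:2] → 'v'; at [2:4] → '3n'.
The group in the pattern means `split` returns the separators' captures alongside the pieces.

['', '8', '', 'v', '', 'n', '']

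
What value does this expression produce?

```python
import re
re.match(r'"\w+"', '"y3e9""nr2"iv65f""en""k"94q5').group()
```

`re.match` won't scan ahead — the pattern has to work from the very first character.
The match spans [0:6] → '"y3e9"'.

'"y3e9"'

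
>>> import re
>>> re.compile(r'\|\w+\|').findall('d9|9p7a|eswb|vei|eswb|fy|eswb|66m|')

['|9p7a|', '|vei|', '|fy|', '|66m|']

No capturing groups, so `findall` returns the 4 full match strings.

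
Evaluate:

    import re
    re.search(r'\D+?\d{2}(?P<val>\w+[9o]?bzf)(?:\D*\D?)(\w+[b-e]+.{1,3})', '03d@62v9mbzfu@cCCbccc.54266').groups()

('v9mbzf', 'cc.54')

The pattern matches one or more of a non-digit (lazy); then exactly 2 of a digit; then one or more of a word character, then optionally one of [9o], then the literal 'bzf' (captured as 'val'); then zero or more of a non-digit, then optionally a non-digit (non-capturing group); then one or more of a word character, then one or more of a character in [b-e], then 1 to 3 of any character (captured).
`search` walks the string left to right and returns the first match it finds.
The match spans [2:24] → 'd@62v9mbzfu@cCCbccc.54'.
Captured: group 1 = 'v9mbzf', group 2 = 'cc.54'.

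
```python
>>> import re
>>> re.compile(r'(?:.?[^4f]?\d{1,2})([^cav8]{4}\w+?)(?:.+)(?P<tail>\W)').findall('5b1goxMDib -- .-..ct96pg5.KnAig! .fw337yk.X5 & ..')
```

[('goxMD', '.')]

Pattern: optionally any character, then optionally any character except [4f], then 1 to 2 of a digit (non-capturing group); then exactly 4 of any character except [cav8], then one or more of a word character (lazy) (captured); then one or more of any character (non-capturing group); then a non-word character (captured as 'tail').
With the lazy modifier that quantifier settles for the fewest repetitions that let the rest of the pattern succeed (the atoms after it are unaffected and can still be greedy).
Matches: at [0:49] match '5b1goxMDib -- .-..ct96pg5.KnAig! .fw337yk.X5 & ..', groups = ('goxMD', '.').
Multiple groups make `findall` return tuples — one 2-tuple for the one match.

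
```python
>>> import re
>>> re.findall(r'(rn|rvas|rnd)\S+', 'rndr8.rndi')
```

Alternation tries branches left to right and keeps the first one that lets the overall match succeed at that position.
Matches: at [0:10] match 'rndr8.rndi', group 1 = 'rn'.
Because there's exactly one group, `findall` drops the full match and keeps group 1 from the one hit.

['rn']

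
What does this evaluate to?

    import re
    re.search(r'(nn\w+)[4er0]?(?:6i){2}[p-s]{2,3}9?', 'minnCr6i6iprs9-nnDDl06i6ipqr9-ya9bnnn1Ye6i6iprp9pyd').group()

Pattern: the literal 'nn', then one or more of a word character (captured); then optionally one of [4er0]; then the literal '6i' repeated 2 times, then 2 to 3 of a character in [p-s], then optionally the literal '9'.
`re.search` tries every starting position until one works.
The match spans [2:14] → 'nnCr6i6iprs9'.
Captured: group 1 = 'nnCr'.

'nnCr6i6iprs9'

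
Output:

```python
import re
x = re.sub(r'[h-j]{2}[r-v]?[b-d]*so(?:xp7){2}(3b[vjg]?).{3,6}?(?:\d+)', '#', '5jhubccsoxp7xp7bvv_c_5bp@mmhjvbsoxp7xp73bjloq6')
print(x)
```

Pattern: exactly 2 of a character in [h-j], then optionally a character in [r-v], then zero or more of a character in [b-d]; then the literal 'so', then the literal 'xp7' repeated 2 times; then the literal '3b', then optionally one of [vjg] (captured); then 3 to 6 of any character (lazy); then one or more of a digit (non-capturing group).
Matches: at [27:46] → 'hjvbsoxp7xp73bjloq6'.
Every occurrence is swapped for '#'.

5jhubccsoxp7xp7bvv_c_5bp@mm#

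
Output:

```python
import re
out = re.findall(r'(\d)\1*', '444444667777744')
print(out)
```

After group 1 captures some text, `\1` only succeeds where that same text appears again.
Scanning left to right: at [0:6] match '444444', group 1 = '4'; at [6:8] match '66', group 1 = '6'; at [8:13] match '77777', group 1 = '7'; at [13:15] match '44', group 1 = '4'.
With a single group, `findall` returns only what that group captured — 4 items.

['4', '6', '7', '4']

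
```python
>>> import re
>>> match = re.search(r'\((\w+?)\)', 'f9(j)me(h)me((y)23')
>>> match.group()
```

'(j)'

The match spans [2:5] → '(j)'.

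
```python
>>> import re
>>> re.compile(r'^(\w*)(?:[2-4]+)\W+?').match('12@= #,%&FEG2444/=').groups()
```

('1',)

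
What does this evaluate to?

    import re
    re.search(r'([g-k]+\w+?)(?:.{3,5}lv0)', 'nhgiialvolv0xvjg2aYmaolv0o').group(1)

The match spans [1:12] → 'hgiialvolv0'.
Captured: group 1 = 'hgiia'.

'hgiia'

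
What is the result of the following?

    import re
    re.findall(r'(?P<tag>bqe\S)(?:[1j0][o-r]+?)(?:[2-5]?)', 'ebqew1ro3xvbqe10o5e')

This matches the literal 'bqe', then a non-whitespace character (captured as 'tag'); then one of [1j0], then one or more of a character in [o-r] (lazy) (non-capturing group); then optionally a character in [2-5] (non-capturing group).
Scanning left to right: at [1:7] match 'bqew1r', group 1 = 'bqew'; at [11:18] match 'bqe10o5', group 1 = 'bqe1'.
With a single group, `findall` returns only what that group captured — 2 items.

['bqew', 'bqe1']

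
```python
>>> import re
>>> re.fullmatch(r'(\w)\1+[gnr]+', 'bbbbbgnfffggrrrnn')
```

`fullmatch` succeeds only if the pattern covers the string from start to end.
Here the pattern can't cover the whole string, so the call returns None.

None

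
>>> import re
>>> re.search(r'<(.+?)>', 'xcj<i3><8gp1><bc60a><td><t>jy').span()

(3, 7)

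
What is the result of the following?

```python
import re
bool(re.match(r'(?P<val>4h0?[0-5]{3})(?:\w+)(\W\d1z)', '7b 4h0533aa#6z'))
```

False

The pattern matches the literal '4h', then optionally the literal '0', then exactly 3 of a character in [0-5] (captured as 'val'); then one or more of a word character (non-capturing group); then a non-word character, then a digit, then the literal '1z' (captured).
`re.match` won't scan ahead — the pattern has to work from the very first character.
Here the string doesn't start with a match, so the call returns None, and `bool(None)` is False.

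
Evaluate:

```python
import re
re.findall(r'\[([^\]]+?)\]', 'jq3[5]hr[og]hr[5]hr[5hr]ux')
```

['5', 'og', '5', '5hr']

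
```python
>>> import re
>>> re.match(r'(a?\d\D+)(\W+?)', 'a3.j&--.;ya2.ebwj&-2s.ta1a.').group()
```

'a3.j&--.;'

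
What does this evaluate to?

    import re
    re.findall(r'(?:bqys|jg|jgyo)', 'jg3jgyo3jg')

['jg', 'jg', 'jg']

Branches in `(...|...)` are attempted left-to-right; the first branch that allows the whole pattern to succeed is taken.
Scanning left to right: at [0:2] → 'jg'; at [3:5] → 'jg'; at [8:10] → 'jg'.
`findall` yields the raw match text (3 of them) because the pattern has no groups.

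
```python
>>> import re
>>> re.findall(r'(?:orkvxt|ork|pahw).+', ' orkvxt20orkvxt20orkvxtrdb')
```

['orkvxt20orkvxt20orkvxtrdb']

Matches: at [1:26] → 'orkvxt20orkvxt20orkvxtrdb'.
No capturing groups, so `findall` returns the 1 full match string.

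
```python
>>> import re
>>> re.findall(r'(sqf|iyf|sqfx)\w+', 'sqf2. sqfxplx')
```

['sqf', 'sqf']

Branches in `(...|...)` are attempted left-to-right; the first branch that allows the whole pattern to succeed is taken.
Scanning left to right: at [0:4] match 'sqf2', group 1 = 'sqf'; at [6:13] match 'sqfxplx', group 1 = 'sqf'.
With a single group, `findall` returns only what that group captured — 2 items.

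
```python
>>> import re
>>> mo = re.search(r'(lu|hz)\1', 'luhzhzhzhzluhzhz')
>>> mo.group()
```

'hzhz'

`\1` is not a pattern — it's the concrete string captured by group 1, re-applied verbatim.
The match spans [2:6] → 'hzhz'.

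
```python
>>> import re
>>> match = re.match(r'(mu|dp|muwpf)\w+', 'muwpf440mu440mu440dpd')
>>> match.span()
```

With `match`, the pattern is implicitly anchored at the beginning.
The match spans [0:21] → 'muwpf440mu440mu440dpd'.
Captured: group 1 = 'mu'.

(0, 21)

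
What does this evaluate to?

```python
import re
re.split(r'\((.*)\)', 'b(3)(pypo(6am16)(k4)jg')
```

Matches to split on: at [1:20] → '(3)(pypo(6am16)(k4)'.
Because the pattern has a capturing group, `split` also inserts each captured text between the pieces.

['b', '3)(pypo(6am16)(k4', 'jg']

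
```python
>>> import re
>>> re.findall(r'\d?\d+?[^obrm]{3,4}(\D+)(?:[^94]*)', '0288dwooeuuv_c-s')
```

One capturing group, so `findall` returns just the captured substring from the one match — 1 in all.

['ooeuuv_c-s']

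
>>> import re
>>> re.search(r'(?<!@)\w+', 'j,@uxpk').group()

A negative assertion filters positions out without eating any characters.
`search` walks the string left to right and returns the first match it finds.
The match spans [0:1] → 'j'.

'j'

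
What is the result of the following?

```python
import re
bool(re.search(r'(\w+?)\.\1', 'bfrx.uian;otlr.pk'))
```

False

The backreference `\1` re-matches whatever the first group consumed, character for character.
Here nothing in the string fits, so the call returns None, and `bool(None)` is False.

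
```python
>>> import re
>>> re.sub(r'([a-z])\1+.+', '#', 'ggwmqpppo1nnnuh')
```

'#'

After group 1 captures some text, `\1` only succeeds where that same text appears again.
`sub` substitutes '#' at each match site.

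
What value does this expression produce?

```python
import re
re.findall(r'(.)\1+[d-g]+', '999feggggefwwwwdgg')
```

The backreference `\1` re-matches whatever the first group consumed, character for character.
Matches: at [0:11] match '999feggggef', group 1 = '9'; at [11:18] match 'wwwwdgg', group 1 = 'w'.
With a single group, `findall` returns only what that group captured — 2 items.

['9', 'w']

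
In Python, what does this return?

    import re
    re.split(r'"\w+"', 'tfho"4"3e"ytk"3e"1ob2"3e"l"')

Matches to split on: at [4:7] → '"4"'; at [9:14] → '"ytk"'; at [16:22] → '"1ob2"'; at [24:27] → '"l"'.
Splitting on the pattern gives 5 pieces.

['tfho', '3e', '3e', '3e', '']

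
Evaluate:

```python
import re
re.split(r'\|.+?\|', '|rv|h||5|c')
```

['', 'h', 'c']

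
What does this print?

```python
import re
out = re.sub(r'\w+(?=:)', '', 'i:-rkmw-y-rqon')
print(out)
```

:-rkmw-y-rqon

Lookahead/lookbehind check context without consuming it, so the matched span excludes the asserted characters.
Matches: at [0:1] → 'i'.
Each match is replaced by ''.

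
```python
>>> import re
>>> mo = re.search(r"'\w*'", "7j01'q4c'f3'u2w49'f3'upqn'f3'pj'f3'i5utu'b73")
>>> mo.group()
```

The match spans [4:9] → "'q4c'".

"'q4c'"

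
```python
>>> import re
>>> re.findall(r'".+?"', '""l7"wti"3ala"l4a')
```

Lazy quantifiers expand one character at a time until the remainder of the pattern can match.
Scanning left to right: at [0:5] → '""l7"'; at [8:14] → '"3ala"'.
Since nothing is captured, `findall` lists the 2 matched substrings directly.

['""l7"', '"3ala"']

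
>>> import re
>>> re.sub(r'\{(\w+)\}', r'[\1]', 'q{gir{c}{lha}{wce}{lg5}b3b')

Each match is replaced using the text its own group 1 captured.

'q{gir[c][lha][wce][lg5]b3b'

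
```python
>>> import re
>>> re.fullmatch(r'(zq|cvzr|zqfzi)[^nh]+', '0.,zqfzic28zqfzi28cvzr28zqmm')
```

None

For `fullmatch`, every character of the input must be accounted for by the pattern.
Here there's no way to consume every character, so the call returns None.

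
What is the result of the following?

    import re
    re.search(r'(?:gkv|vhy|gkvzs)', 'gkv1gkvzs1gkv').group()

'gkv'

The match spans [0:3] → 'gkv'.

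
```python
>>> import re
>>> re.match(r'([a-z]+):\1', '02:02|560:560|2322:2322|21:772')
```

None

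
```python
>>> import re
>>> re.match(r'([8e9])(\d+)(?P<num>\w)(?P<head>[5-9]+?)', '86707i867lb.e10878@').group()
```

'86707i8'

This matches one of [8e9] (captured); then one or more of a digit (captured); then a word character (captured as 'num'); then one or more of a character in [5-9] (lazy) (captured as 'head').
A non-greedy quantifier consumes as few characters as it can — just enough that the remainder of the pattern still matches from where it stops; whatever follows it matches normally.
With `match`, the pattern is implicitly anchored at the beginning.
The match spans [0:7] → '86707i8'.
Captured: group 1 = '8', group 2 = '6707', group 3 = 'i', group 4 = '8'.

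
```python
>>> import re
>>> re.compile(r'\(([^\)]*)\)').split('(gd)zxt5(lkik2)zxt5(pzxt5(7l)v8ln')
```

['', 'gd', 'zxt5', 'lkik2', 'zxt5', 'pzxt5(7l', 'v8ln']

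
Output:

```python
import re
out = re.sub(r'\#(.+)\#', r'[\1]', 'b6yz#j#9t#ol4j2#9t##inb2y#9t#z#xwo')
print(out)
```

b6yz[j#9t#ol4j2#9t##inb2y#9t#z]xwo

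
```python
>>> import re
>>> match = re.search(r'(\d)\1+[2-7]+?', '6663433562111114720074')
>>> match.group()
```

The backreference `\1` re-matches whatever the first group consumed, character for character.
`search` walks the string left to right and returns the first match it finds.
The match spans [0:4] → '6663'.
Captured: group 1 = '6'.

'6663'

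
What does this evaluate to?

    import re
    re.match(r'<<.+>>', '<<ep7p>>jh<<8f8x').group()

'<<ep7p>>'

With `match`, the pattern is implicitly anchored at the beginning.
The match spans [0:8] → '<<ep7p>>'.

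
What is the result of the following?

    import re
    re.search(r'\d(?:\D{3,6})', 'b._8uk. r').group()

This matches a digit; then 3 to 6 of a non-digit (non-capturing group).
`re.search` scans for the first position where the pattern succeeds.
The match spans [3:9] → '8uk. r'.

'8uk. r'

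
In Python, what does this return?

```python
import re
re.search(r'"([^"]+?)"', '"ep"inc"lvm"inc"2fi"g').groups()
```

The match spans [0:4] → '"ep"'.
Captured: group 1 = 'ep'.

('ep',)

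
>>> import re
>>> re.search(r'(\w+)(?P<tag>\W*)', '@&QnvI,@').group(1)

'QnvI'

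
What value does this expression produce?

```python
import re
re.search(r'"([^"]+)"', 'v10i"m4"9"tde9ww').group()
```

`search` walks the string left to right and returns the first match it finds.
The match spans [4:8] → '"m4"'.
Captured: group 1 = 'm4'.

'"m4"'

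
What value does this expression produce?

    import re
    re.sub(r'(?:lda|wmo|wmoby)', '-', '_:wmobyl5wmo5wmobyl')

Alternation isn't longest-match — the leftmost alternative that fits at this position is chosen.
Matches: at [2:5] → 'wmo'; at [9:12] → 'wmo'; at [13:16] → 'wmo'.
Each match is replaced by '-'.

'_:-byl5-5-byl'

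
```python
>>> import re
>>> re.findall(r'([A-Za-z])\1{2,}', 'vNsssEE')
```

['s']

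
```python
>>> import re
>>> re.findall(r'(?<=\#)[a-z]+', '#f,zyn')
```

['f']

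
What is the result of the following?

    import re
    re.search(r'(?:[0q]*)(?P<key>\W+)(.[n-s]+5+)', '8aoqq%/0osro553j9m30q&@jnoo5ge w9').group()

'qq%/0osro55'

The pattern matches zero or more of one of [0q] (non-capturing group); then one or more of a non-word character (captured as 'key'); then any character, then one or more of a character in [n-s], then one or more of a literal '5' (captured).
The match spans [3:14] → 'qq%/0osro55'.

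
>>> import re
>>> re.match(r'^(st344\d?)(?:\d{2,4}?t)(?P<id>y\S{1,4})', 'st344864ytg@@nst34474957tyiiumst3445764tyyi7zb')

This matches anchored at the start of the string; then the literal 'st', then the literal '344', then optionally a digit (captured); then 2 to 4 of a digit (lazy), then a literal 't' (non-capturing group); then the literal 'y', then 1 to 4 of a non-whitespace character (captured as 'id').
`match` is anchored at position 0; if the pattern doesn't fit there, it returns None.
Here the pattern fails at index 0, so the call returns None.

None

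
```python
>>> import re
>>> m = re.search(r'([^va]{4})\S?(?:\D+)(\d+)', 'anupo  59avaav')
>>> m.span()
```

The pattern matches exactly 4 of any character except [va] (captured); then optionally a non-whitespace character; then one or more of a non-digit (non-capturing group); then one or more of a digit (captured).
`search` walks the string left to right and returns the first match it finds.
The match spans [1:9] → 'nupo  59'.
Captured: group 1 = 'nupo', group 2 = '59'.

(1, 9)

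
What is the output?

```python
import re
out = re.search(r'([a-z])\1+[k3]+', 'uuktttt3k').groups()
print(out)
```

The match spans [0:3] → 'uuk'.
Captured: group 1 = 'u'.

('u',)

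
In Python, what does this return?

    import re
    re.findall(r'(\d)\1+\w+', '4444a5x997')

`\1` has to match the exact text group 1 already captured.
Walking the string: at [0:10] match '4444a5x997', group 1 = '4'.
Because there's exactly one group, `findall` drops the full match and keeps group 1 from the one hit.

['4']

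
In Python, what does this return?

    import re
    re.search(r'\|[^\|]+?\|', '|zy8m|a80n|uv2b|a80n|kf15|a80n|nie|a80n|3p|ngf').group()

The match spans [0:6] → '|zy8m|'.

'|zy8m|'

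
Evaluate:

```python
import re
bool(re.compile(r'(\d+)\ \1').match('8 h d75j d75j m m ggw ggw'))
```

`re.match` only tries the pattern at the start of the string.
Here position 0 doesn't satisfy it, so the call returns None, and `bool(None)` is False.

False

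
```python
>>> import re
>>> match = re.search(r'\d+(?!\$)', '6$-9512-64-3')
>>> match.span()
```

A negative assertion filters positions out without eating any characters.
`search` walks the string left to right and returns the first match it finds.
The match spans [3:7] → '9512'.

(3, 7)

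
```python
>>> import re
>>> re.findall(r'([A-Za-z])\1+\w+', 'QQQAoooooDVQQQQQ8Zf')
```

`\1` is not a pattern — it's the concrete string captured by group 1, re-applied verbatim.
One capturing group, so `findall` returns just the captured substring from the one match — 1 in all.

['Q']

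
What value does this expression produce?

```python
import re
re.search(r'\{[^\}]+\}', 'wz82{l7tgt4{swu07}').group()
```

'{l7tgt4{swu07}'

`search` walks the string left to right and returns the first match it finds.
The match spans [4:18] → '{l7tgt4{swu07}'.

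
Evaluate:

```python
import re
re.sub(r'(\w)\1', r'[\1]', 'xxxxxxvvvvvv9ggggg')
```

After group 1 captures some text, `\1` only succeeds where that same text appears again.
Each match is replaced using the text its own group 1 captured.

'[x][x][x][v][v][v]9[g][g]g'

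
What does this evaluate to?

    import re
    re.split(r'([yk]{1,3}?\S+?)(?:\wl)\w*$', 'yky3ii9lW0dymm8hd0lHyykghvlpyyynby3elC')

['', 'yky3ii', '']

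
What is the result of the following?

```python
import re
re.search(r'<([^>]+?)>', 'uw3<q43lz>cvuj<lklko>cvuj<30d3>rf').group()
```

'<q43lz>'

The match spans [3:10] → '<q43lz>'.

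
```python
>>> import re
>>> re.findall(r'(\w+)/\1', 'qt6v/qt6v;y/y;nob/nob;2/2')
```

['qt6v', 'y', 'nob', '2']

After group 1 captures some text, `\1` only succeeds where that same text appears again.
Walking the string: at [0:9] match 'qt6v/qt6v', group 1 = 'qt6v'; at [10:13] match 'y/y', group 1 = 'y'; at [14:21] match 'nob/nob', group 1 = 'nob'; at [22:25] match '2/2', group 1 = '2'.
Because there's exactly one group, `findall` drops the full match and keeps group 1 from each hit.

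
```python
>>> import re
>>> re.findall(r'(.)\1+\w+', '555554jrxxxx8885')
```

['5']

After group 1 captures some text, `\1` only succeeds where that same text appears again.
With a single group, `findall` returns only what that group captured — 1 item.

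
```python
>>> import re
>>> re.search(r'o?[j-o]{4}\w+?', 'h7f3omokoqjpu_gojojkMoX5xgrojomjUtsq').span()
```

(4, 10)

This matches optionally a literal 'o'; then exactly 4 of a character in [j-o], then one or more of a word character (lazy).
A non-greedy quantifier consumes as few characters as it can — just enough that the remainder of the pattern still matches from where it stops; whatever follows it matches normally.
`re.search` scans for the first position where the pattern succeeds.
The match spans [4:10] → 'omokoq'.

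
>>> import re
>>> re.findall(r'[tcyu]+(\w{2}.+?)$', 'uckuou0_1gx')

['kuou0_1gx']

One capturing group, so `findall` returns just the captured substring from the one match — 1 in all.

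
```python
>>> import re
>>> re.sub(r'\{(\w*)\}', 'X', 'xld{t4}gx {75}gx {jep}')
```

`sub` substitutes 'X' at each match site.

'xldXgx Xgx X'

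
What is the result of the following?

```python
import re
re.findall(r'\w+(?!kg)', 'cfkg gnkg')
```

The negative lookaround is zero-width — it rules out positions where the adjacent text would match, without consuming anything.
Since nothing is captured, `findall` lists the 2 matched substrings directly.

['cfkg', 'gnkg']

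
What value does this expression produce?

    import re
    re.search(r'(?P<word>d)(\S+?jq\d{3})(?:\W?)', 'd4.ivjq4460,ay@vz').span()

(0, 10)

Pattern: a literal 'd' (captured as 'word'); then one or more of a non-whitespace character (lazy), then the literal 'jq', then exactly 3 of a digit (captured); then optionally a non-word character (non-capturing group).
The match spans [0:10] → 'd4.ivjq446'.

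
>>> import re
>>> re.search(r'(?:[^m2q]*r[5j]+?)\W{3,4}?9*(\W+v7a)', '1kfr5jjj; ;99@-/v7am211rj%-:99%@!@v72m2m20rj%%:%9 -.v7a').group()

The match spans [0:19] → '1kfr5jjj; ;99@-/v7a'.

'1kfr5jjj; ;99@-/v7a'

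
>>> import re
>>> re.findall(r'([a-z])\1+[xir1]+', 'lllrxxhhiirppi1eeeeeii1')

['l', 'h', 'p', 'e']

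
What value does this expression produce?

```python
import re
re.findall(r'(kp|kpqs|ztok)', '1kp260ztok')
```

One capturing group, so `findall` returns just the captured substring from each match — 2 in all.

['kp', 'ztok']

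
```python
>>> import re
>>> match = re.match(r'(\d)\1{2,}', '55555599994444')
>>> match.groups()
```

('5',)

The backreference `\1` re-matches whatever the first group consumed, character for character.
`re.match` won't scan ahead — the pattern has to work from the very first character.
The match spans [0:6] → '555555'.
Captured: group 1 = '5'.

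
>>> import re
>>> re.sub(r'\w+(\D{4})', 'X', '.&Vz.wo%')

'.&X'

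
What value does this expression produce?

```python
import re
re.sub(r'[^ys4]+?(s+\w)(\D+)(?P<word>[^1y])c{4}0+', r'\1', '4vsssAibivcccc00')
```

This matches one or more of any character except [ys4] (lazy); then one or more of the literal 's', then a word character (captured); then one or more of a non-digit (captured); then any character except [1y] (captured as 'word'); then exactly 4 of a literal 'c', then one or more of a literal '0'.
Matches: at [1:16] → 'vsssAibivcccc00'.
Each match is replaced using the text its own group 1 captured.

'4sssA'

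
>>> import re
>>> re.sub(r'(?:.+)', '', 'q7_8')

''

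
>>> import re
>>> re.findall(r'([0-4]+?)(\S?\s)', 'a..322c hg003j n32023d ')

[('322', 'c '), ('003', 'j '), ('32023', 'd ')]

The pattern matches one or more of a character in [0-4] (lazy) (captured); then optionally a non-whitespace character, then whitespace (captured).
Scanning left to right: at [3:8] match '322c ', groups = ('322', 'c '); at [10:15] match '003j ', groups = ('003', 'j '); at [16:23] match '32023d ', groups = ('32023', 'd ').
With 2 capturing groups, `findall` returns a 2-tuple per match.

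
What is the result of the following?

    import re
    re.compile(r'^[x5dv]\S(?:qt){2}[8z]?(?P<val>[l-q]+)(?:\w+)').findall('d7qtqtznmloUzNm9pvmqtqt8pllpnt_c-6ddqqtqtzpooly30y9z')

This matches anchored at the start of the string; then one of [x5dv], then a non-whitespace character; then the literal 'qt' repeated 2 times, then optionally one of [8z]; then one or more of a character in [l-q] (captured as 'val'); then one or more of a word character (non-capturing group).
Walking the string: at [0:32] match 'd7qtqtznmloUzNm9pvmqtqt8pllpnt_c', group 1 = 'nmlo'.
With a single group, `findall` returns only what that group captured — 1 item.

['nmlo']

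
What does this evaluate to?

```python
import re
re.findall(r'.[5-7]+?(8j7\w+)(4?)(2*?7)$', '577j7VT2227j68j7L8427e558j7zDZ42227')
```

The pattern matches any character, then one or more of a character in [5-7] (lazy); then the literal '8j7', then one or more of a word character (captured); then optionally a literal '4' (captured); then zero or more of a literal '2' (lazy), then a literal '7' (captured); then anchored at the end.
Matches: at [11:35] match 'j68j7L8427e558j7zDZ42227', groups = ('8j7L8427e558j7zDZ4222', '', '7').
With 3 capturing groups, `findall` returns a 3-tuple per match.

[('8j7L8427e558j7zDZ4222', '', '7')]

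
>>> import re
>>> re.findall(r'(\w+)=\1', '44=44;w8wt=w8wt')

`\1` has to match the exact text group 1 already captured.
Walking the string: at [0:5] match '44=44', group 1 = '44'; at [6:15] match 'w8wt=w8wt', group 1 = 'w8wt'.
One capturing group, so `findall` returns just the captured substring from each match — 2 in all.

['44', 'w8wt']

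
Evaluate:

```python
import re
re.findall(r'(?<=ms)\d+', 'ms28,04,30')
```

['28']

The positive lookaround only admits positions where the adjacent text matches; those characters stay outside the span.
Scanning left to right: at [2:4] → '28'.
Since nothing is captured, `findall` lists the 1 matched substring directly.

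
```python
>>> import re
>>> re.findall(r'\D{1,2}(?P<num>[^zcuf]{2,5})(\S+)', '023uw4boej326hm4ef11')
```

The pattern matches 1 to 2 of a non-digit; then 2 to 5 of any character except [zcuf] (captured as 'num'); then one or more of a non-whitespace character (captured).
Scanning left to right: at [3:20] match 'uw4boej326hm4ef11', groups = ('4boej', '326hm4ef11').
2 groups means the one result is a tuple of 2 captured strings — 1 here.

[('4boej', '326hm4ef11')]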